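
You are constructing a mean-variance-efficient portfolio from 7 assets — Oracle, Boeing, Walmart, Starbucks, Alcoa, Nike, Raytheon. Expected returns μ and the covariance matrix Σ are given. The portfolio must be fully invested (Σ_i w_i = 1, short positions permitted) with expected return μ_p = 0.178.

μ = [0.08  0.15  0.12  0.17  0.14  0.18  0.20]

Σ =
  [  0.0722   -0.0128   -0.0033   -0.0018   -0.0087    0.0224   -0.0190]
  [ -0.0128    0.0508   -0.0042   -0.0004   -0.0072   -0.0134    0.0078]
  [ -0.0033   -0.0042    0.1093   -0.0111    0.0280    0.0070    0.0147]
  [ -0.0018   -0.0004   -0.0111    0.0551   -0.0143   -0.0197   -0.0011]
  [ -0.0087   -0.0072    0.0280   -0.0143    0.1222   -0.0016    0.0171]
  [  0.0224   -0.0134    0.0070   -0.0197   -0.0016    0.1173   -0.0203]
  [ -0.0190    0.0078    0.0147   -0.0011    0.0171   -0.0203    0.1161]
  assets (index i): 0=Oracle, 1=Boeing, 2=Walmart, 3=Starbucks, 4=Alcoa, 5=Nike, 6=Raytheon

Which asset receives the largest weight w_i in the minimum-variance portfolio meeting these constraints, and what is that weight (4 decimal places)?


p=Σ⁻¹μ = [1.8601  4.2067  0.9507  4.8211  1.6410  2.7660  1.9117]
q=Σ⁻¹𝟙 = [19.7324  29.5131  8.6252  29.0768  11.5629  14.3596  9.8508]
a=μᵀp=2.823451  b=𝟙ᵀp=18.157338  c=𝟙ᵀq=122.720837  D=ac−b²=16.807359
λ₁=(c·0.178−b)/D = (122.720837·0.178−18.157338)/16.807359 = 0.219366
λ₂=(a−b·0.178)/D = (2.823451−18.157338·0.178)/16.807359 = -0.024308
w* = 0.219366·p + -0.024308·q:
  w_0 = 0.219366·1.8601 + -0.024308·19.7324 = -0.0716  (Oracle)
  w_1 = 0.219366·4.2067 + -0.024308·29.5131 = 0.2054  (Boeing)
  w_2 = 0.219366·0.9507 + -0.024308·8.6252 = -0.0011  (Walmart)
  w_3 = 0.219366·4.8211 + -0.024308·29.0768 = 0.3508  (Starbucks)
  w_4 = 0.219366·1.6410 + -0.024308·11.5629 = 0.0789  (Alcoa)
  w_5 = 0.219366·2.7660 + -0.024308·14.3596 = 0.2577  (Nike)
  w_6 = 0.219366·1.9117 + -0.024308·9.8508 = 0.1799  (Raytheon)
Σw_i=1.0000  μᵀw=0.1780
σ²=wᵀΣw=λ₁·μ_p+λ₂ = 0.219366·0.178 + -0.024308 = 0.014739 ≈ 0.0147

Starbucks (0.3508)


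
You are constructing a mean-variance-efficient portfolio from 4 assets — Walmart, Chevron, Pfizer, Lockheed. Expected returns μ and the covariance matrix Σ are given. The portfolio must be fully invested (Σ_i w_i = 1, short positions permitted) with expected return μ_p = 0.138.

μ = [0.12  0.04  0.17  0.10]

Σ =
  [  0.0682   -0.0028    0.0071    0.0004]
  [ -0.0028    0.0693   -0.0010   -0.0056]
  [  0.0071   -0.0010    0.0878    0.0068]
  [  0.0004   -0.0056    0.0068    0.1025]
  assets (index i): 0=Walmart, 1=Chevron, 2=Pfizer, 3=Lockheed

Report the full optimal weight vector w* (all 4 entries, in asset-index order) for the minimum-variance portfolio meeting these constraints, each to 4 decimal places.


g=Σ⁻¹μ = [1.6029  0.7394  1.7458  0.8939]
h=Σ⁻¹𝟙 = [14.2547  15.9478  9.6493  9.9316]
a=μᵀg=0.608100  b=𝟙ᵀg=4.982010  c=𝟙ᵀh=49.783336  D=ac−b²=5.452845
λ₁=(c·0.138−b)/D = (49.783336·0.138−4.982010)/5.452845 = 0.346258
λ₂=(a−b·0.138)/D = (0.608100−4.982010·0.138)/5.452845 = -0.014564
w* = 0.346258·g + -0.014564·h:
  w_0 = 0.346258·1.6029 + -0.014564·14.2547 = 0.3474  (Walmart)
  w_1 = 0.346258·0.7394 + -0.014564·15.9478 = 0.0238  (Chevron)
  w_2 = 0.346258·1.7458 + -0.014564·9.6493 = 0.4640  (Pfizer)
  w_3 = 0.346258·0.8939 + -0.014564·9.9316 = 0.1649  (Lockheed)
Σw_i=1.0000  μᵀw=0.1380
σ²=wᵀΣw=λ₁·μ_p+λ₂ = 0.346258·0.138 + -0.014564 = 0.033219 ≈ 0.0332

0.3474  0.0238  0.4640  0.1649


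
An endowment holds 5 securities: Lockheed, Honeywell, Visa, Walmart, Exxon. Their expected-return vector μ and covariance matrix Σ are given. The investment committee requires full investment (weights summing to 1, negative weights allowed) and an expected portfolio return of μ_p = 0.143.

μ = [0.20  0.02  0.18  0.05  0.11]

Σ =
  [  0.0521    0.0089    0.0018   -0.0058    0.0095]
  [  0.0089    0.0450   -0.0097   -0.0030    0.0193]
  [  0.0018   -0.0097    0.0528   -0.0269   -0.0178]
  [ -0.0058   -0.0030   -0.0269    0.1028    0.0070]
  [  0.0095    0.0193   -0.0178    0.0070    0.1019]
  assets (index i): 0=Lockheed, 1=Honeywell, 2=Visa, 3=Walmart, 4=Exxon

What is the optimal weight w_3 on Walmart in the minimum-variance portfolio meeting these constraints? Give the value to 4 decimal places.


p=Σ⁻¹μ = [3.5769  0.2855  4.7495  1.8444  1.3949]
q=Σ⁻¹𝟙 = [14.3606  24.7889  36.2051  20.1414  8.7204]
a=μᵀp=1.821652  b=𝟙ᵀp=11.851124  c=𝟙ᵀq=104.216350  D=ac−b²=49.396775
λ₁=(c·0.143−b)/D = (104.216350·0.143−11.851124)/49.396775 = 0.061782
λ₂=(a−b·0.143)/D = (1.821652−11.851124·0.143)/49.396775 = 0.002570
w* = 0.061782·p + 0.002570·q:
  w_0 = 0.061782·3.5769 + 0.002570·14.3606 = 0.2579  (Lockheed)
  w_1 = 0.061782·0.2855 + 0.002570·24.7889 = 0.0813  (Honeywell)
  w_2 = 0.061782·4.7495 + 0.002570·36.2051 = 0.3865  (Visa)
  w_3 = 0.061782·1.8444 + 0.002570·20.1414 = 0.1657  (Walmart)
  w_4 = 0.061782·1.3949 + 0.002570·8.7204 = 0.1086  (Exxon)
Σw_i=1.0000  μᵀw=0.1430
σ²=wᵀΣw=λ₁·μ_p+λ₂ = 0.061782·0.143 + 0.002570 = 0.011405 ≈ 0.0114

0.1657


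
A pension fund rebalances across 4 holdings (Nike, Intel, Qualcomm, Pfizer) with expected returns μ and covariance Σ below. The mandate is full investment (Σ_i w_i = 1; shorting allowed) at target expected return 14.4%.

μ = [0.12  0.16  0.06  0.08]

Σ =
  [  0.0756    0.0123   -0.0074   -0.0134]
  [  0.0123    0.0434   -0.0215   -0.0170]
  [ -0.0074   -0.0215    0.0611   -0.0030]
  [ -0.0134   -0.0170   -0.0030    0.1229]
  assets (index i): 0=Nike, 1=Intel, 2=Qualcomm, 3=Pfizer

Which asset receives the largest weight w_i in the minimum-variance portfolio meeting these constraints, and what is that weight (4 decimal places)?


g=Σ⁻¹μ = [1.2869  5.5289  3.1636  1.6332]
h=Σ⁻¹𝟙 = [12.4740  42.5121  33.6320  16.1982]
a=μᵀg=1.359521  b=𝟙ᵀg=11.612585  c=𝟙ᵀh=104.816196  D=ac−b²=7.647723
λ₁=(c·0.144−b)/D = (104.816196·0.144−11.612585)/7.647723 = 0.455161
λ₂=(a−b·0.144)/D = (1.359521−11.612585·0.144)/7.647723 = -0.040887
w* = 0.455161·g + -0.040887·h:
  w_0 = 0.455161·1.2869 + -0.040887·12.4740 = 0.0757  (Nike)
  w_1 = 0.455161·5.5289 + -0.040887·42.5121 = 0.7783  (Intel)
  w_2 = 0.455161·3.1636 + -0.040887·33.6320 = 0.0648  (Qualcomm)
  w_3 = 0.455161·1.6332 + -0.040887·16.1982 = 0.0811  (Pfizer)
Σw_i=1.0000  μᵀw=0.1440
σ²=wᵀΣw=λ₁·μ_p+λ₂ = 0.455161·0.144 + -0.040887 = 0.024656 ≈ 0.0247

Intel (0.7783)


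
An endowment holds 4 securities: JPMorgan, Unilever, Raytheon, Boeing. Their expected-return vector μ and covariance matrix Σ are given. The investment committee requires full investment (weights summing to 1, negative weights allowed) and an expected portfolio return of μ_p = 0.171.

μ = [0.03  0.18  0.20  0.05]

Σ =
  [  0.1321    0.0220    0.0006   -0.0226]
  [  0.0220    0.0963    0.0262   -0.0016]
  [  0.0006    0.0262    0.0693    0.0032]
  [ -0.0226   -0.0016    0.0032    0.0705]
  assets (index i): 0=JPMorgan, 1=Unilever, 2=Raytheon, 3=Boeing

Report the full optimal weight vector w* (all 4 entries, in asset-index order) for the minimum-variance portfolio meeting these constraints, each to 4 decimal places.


0.0171  0.2820  0.5645  0.1363

u=Σ⁻¹μ = [0.1314  1.1969  2.4014  0.6695]
v=Σ⁻¹𝟙 = [9.5056  5.3505  11.5478  16.8289]
a=μᵀu=0.733149  b=𝟙ᵀu=4.399255  c=𝟙ᵀv=43.232754  D=ac−b²=12.342611
λ₁=(c·0.171−b)/D = (43.232754·0.171−4.399255)/12.342611 = 0.242537
λ₂=(a−b·0.171)/D = (0.733149−4.399255·0.171)/12.342611 = -0.001549
w* = 0.242537·u + -0.001549·v:
  w_0 = 0.242537·0.1314 + -0.001549·9.5056 = 0.0171  (JPMorgan)
  w_1 = 0.242537·1.1969 + -0.001549·5.3505 = 0.2820  (Unilever)
  w_2 = 0.242537·2.4014 + -0.001549·11.5478 = 0.5645  (Raytheon)
  w_3 = 0.242537·0.6695 + -0.001549·16.8289 = 0.1363  (Boeing)
Σw_i=1.0000  μᵀw=0.1710
σ²=wᵀΣw=λ₁·μ_p+λ₂ = 0.242537·0.171 + -0.001549 = 0.039925 ≈ 0.0399


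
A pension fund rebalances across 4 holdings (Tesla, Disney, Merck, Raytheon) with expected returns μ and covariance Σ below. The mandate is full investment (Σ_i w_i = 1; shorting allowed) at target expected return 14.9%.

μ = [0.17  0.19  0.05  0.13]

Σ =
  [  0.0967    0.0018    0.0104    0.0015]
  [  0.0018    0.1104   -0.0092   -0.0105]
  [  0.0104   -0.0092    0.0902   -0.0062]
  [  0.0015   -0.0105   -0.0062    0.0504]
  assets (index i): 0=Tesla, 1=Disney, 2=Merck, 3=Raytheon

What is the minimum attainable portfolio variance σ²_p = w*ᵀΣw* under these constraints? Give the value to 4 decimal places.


0.0203

g=Σ⁻¹μ = [1.5874  2.0518  0.7907  3.0568]
h=Σ⁻¹𝟙 = [8.3456  12.2645  13.0075  23.7481]
a=μᵀg=1.096609  b=𝟙ᵀg=7.486648  c=𝟙ᵀh=57.365787  D=ac−b²=6.857960
λ₁=(c·0.149−b)/D = (57.365787·0.149−7.486648)/6.857960 = 0.154689
λ₂=(a−b·0.149)/D = (1.096609−7.486648·0.149)/6.857960 = -0.002756
w* = 0.154689·g + -0.002756·h:
  w_0 = 0.154689·1.5874 + -0.002756·8.3456 = 0.2225  (Tesla)
  w_1 = 0.154689·2.0518 + -0.002756·12.2645 = 0.2836  (Disney)
  w_2 = 0.154689·0.7907 + -0.002756·13.0075 = 0.0865  (Merck)
  w_3 = 0.154689·3.0568 + -0.002756·23.7481 = 0.4074  (Raytheon)
Σw_i=1.0000  μᵀw=0.1490
σ²=wᵀΣw=λ₁·μ_p+λ₂ = 0.154689·0.149 + -0.002756 = 0.020293 ≈ 0.0203


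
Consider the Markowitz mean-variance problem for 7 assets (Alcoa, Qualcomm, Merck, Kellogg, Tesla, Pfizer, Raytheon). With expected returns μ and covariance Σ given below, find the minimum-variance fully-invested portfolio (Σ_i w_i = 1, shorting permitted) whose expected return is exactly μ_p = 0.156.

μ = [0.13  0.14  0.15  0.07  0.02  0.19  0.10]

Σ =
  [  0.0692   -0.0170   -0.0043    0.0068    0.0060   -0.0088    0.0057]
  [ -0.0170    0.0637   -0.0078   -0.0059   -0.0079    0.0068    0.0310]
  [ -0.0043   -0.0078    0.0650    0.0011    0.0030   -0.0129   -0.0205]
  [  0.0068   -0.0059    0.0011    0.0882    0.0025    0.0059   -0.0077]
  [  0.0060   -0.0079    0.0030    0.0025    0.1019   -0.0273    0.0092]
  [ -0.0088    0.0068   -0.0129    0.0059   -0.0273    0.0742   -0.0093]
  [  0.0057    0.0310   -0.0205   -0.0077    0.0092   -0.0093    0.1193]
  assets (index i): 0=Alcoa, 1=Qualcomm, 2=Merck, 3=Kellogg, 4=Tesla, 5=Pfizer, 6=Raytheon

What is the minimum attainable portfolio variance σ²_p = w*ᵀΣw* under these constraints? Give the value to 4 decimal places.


g=Σ⁻¹μ = [3.0865  2.8452  3.8164  0.4902  1.0471  3.7827  0.8530]
h=Σ⁻¹𝟙 = [21.4357  20.9712  25.7100  9.3858  15.0090  24.3044  7.6696]
a=μᵀg=2.231296  b=𝟙ᵀg=15.921077  c=𝟙ᵀh=124.485551  D=ac−b²=24.283425
λ₁=(c·0.156−b)/D = (124.485551·0.156−15.921077)/24.283425 = 0.144076
λ₂=(a−b·0.156)/D = (2.231296−15.921077·0.156)/24.283425 = -0.010394
w* = 0.144076·g + -0.010394·h:
  w_0 = 0.144076·3.0865 + -0.010394·21.4357 = 0.2219  (Alcoa)
  w_1 = 0.144076·2.8452 + -0.010394·20.9712 = 0.1920  (Qualcomm)
  w_2 = 0.144076·3.8164 + -0.010394·25.7100 = 0.2826  (Merck)
  w_3 = 0.144076·0.4902 + -0.010394·9.3858 = -0.0269  (Kellogg)
  w_4 = 0.144076·1.0471 + -0.010394·15.0090 = -0.0051  (Tesla)
  w_5 = 0.144076·3.7827 + -0.010394·24.3044 = 0.2924  (Pfizer)
  w_6 = 0.144076·0.8530 + -0.010394·7.6696 = 0.0432  (Raytheon)
Σw_i=1.0000  μᵀw=0.1560
σ²=wᵀΣw=λ₁·μ_p+λ₂ = 0.144076·0.156 + -0.010394 = 0.012082 ≈ 0.0121

0.0121


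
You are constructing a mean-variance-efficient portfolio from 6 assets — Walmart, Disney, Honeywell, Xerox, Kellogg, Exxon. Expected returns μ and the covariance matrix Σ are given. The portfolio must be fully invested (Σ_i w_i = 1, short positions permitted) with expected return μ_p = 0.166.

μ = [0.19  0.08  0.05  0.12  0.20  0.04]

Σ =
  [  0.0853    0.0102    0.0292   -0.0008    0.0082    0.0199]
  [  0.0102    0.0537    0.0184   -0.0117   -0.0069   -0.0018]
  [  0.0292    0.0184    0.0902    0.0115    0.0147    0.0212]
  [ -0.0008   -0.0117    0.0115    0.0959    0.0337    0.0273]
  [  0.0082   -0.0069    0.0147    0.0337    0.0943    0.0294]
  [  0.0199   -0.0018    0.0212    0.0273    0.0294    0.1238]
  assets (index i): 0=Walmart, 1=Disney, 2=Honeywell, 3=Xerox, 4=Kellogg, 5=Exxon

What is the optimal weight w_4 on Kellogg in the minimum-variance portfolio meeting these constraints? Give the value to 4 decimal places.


0.2982

g=Σ⁻¹μ = [2.2602  1.8288  -0.8764  1.0602  1.9939  -0.5708]
h=Σ⁻¹𝟙 = [7.5185  19.6808  1.5809  9.4068  6.7853  3.1987]
a=μᵀg=1.035085  b=𝟙ᵀg=5.695842  c=𝟙ᵀh=48.170972  D=ac−b²=17.418422
λ₁=(c·0.166−b)/D = (48.170972·0.166−5.695842)/17.418422 = 0.132075
λ₂=(a−b·0.166)/D = (1.035085−5.695842·0.166)/17.418422 = 0.005143
w* = 0.132075·g + 0.005143·h:
  w_0 = 0.132075·2.2602 + 0.005143·7.5185 = 0.3372  (Walmart)
  w_1 = 0.132075·1.8288 + 0.005143·19.6808 = 0.3427  (Disney)
  w_2 = 0.132075·-0.8764 + 0.005143·1.5809 = -0.1076  (Honeywell)
  w_3 = 0.132075·1.0602 + 0.005143·9.4068 = 0.1884  (Xerox)
  w_4 = 0.132075·1.9939 + 0.005143·6.7853 = 0.2982  (Kellogg)
  w_5 = 0.132075·-0.5708 + 0.005143·3.1987 = -0.0589  (Exxon)
Σw_i=1.0000  μᵀw=0.1660
σ²=wᵀΣw=λ₁·μ_p+λ₂ = 0.132075·0.166 + 0.005143 = 0.027067 ≈ 0.0271


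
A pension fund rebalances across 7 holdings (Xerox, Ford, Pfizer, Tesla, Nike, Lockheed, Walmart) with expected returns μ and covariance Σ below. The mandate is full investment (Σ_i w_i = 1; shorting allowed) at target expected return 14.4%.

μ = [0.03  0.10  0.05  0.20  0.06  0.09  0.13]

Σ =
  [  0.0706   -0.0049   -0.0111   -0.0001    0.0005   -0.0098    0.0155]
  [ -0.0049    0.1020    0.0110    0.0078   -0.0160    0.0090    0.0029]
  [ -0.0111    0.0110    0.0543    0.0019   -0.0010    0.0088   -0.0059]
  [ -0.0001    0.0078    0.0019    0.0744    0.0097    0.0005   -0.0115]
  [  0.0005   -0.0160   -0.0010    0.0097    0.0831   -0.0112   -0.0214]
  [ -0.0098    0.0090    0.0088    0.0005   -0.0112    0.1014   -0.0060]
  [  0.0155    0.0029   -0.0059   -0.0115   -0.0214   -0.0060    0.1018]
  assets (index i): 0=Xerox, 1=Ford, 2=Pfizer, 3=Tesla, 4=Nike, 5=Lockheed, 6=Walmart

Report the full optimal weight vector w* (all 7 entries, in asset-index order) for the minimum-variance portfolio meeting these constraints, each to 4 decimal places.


u=Σ⁻¹μ = [0.3290  0.7434  0.8029  2.7189  1.1720  1.0101  1.8653]
v=Σ⁻¹𝟙 = [16.2944  8.9302  19.4749  11.8028  17.6786  11.6742  13.9542]
a=μᵀu=1.071856  b=𝟙ᵀu=8.641592  c=𝟙ᵀv=99.809306  D=ac−b²=32.304101
λ₁=(c·0.144−b)/D = (99.809306·0.144−8.641592)/32.304101 = 0.177406
λ₂=(a−b·0.144)/D = (1.071856−8.641592·0.144)/32.304101 = -0.005341
w* = 0.177406·u + -0.005341·v:
  w_0 = 0.177406·0.3290 + -0.005341·16.2944 = -0.0287  (Xerox)
  w_1 = 0.177406·0.7434 + -0.005341·8.9302 = 0.0842  (Ford)
  w_2 = 0.177406·0.8029 + -0.005341·19.4749 = 0.0384  (Pfizer)
  w_3 = 0.177406·2.7189 + -0.005341·11.8028 = 0.4193  (Tesla)
  w_4 = 0.177406·1.1720 + -0.005341·17.6786 = 0.1135  (Nike)
  w_5 = 0.177406·1.0101 + -0.005341·11.6742 = 0.1169  (Lockheed)
  w_6 = 0.177406·1.8653 + -0.005341·13.9542 = 0.2564  (Walmart)
Σw_i=1.0000  μᵀw=0.1440
σ²=wᵀΣw=λ₁·μ_p+λ₂ = 0.177406·0.144 + -0.005341 = 0.020206 ≈ 0.0202

-0.0287  0.0842  0.0384  0.4193  0.1135  0.1169  0.2564


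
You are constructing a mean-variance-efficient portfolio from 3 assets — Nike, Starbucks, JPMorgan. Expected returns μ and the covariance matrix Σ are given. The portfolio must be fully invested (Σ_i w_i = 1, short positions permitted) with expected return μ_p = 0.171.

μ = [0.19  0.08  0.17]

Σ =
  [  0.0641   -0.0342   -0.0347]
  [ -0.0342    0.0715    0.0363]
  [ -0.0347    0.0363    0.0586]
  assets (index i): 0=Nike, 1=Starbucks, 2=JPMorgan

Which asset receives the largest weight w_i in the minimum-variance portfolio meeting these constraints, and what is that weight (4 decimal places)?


p=Σ⁻¹μ = [7.0569  1.3129  6.2665]
q=Σ⁻¹𝟙 = [41.9977  18.6504  30.3808]
a=μᵀp=2.511153  b=𝟙ᵀp=14.636332  c=𝟙ᵀq=91.028878  D=ac−b²=14.365234
λ₁=(c·0.171−b)/D = (91.028878·0.171−14.636332)/14.365234 = 0.064712
λ₂=(a−b·0.171)/D = (2.511153−14.636332·0.171)/14.365234 = 0.000581
w* = 0.064712·p + 0.000581·q:
  w_0 = 0.064712·7.0569 + 0.000581·41.9977 = 0.4811  (Nike)
  w_1 = 0.064712·1.3129 + 0.000581·18.6504 = 0.0958  (Starbucks)
  w_2 = 0.064712·6.2665 + 0.000581·30.3808 = 0.4232  (JPMorgan)
Σw_i=1.0000  μᵀw=0.1710
σ²=wᵀΣw=λ₁·μ_p+λ₂ = 0.064712·0.171 + 0.000581 = 0.011646 ≈ 0.0116

Nike (0.4811)


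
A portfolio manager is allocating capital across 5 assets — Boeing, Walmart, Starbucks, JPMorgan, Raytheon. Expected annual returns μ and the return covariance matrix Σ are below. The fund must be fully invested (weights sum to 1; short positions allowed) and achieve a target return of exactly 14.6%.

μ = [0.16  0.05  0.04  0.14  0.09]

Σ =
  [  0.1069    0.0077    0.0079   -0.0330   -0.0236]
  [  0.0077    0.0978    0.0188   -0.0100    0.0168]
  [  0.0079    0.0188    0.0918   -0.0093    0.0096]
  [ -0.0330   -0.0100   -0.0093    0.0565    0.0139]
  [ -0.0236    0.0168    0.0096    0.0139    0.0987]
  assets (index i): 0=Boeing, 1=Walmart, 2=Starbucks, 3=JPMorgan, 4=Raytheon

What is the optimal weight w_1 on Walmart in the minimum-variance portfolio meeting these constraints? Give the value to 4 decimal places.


-0.0019

u=Σ⁻¹μ = [2.8981  0.4670  0.4108  4.0974  0.9083]
v=Σ⁻¹𝟙 = [19.0499  8.5366  9.6951  29.9461  8.0733]
a=μᵀu=1.158868  b=𝟙ᵀu=8.781670  c=𝟙ᵀv=75.301032  D=ac−b²=10.146231
λ₁=(c·0.146−b)/D = (75.301032·0.146−8.781670)/10.146231 = 0.218040
λ₂=(a−b·0.146)/D = (1.158868−8.781670·0.146)/10.146231 = -0.012148
w* = 0.218040·u + -0.012148·v:
  w_0 = 0.218040·2.8981 + -0.012148·19.0499 = 0.4005  (Boeing)
  w_1 = 0.218040·0.4670 + -0.012148·8.5366 = -0.0019  (Walmart)
  w_2 = 0.218040·0.4108 + -0.012148·9.6951 = -0.0282  (Starbucks)
  w_3 = 0.218040·4.0974 + -0.012148·29.9461 = 0.5296  (JPMorgan)
  w_4 = 0.218040·0.9083 + -0.012148·8.0733 = 0.1000  (Raytheon)
Σw_i=1.0000  μᵀw=0.1460
σ²=wᵀΣw=λ₁·μ_p+λ₂ = 0.218040·0.146 + -0.012148 = 0.019686 ≈ 0.0197


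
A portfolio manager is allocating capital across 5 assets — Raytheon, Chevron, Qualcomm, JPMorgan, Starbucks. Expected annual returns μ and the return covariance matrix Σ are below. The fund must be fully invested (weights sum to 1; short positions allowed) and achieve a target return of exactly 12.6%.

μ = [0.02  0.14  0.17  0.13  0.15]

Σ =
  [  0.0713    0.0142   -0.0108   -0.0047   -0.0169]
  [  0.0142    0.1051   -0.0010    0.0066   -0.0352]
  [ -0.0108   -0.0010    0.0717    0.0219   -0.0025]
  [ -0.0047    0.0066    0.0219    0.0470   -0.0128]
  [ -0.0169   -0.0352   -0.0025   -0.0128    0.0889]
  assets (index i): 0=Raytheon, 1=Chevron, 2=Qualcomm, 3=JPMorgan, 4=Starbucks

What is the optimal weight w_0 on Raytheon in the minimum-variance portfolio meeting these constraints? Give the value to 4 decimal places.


0.1570

x=Σ⁻¹μ = [1.0615  2.0982  1.8902  2.5520  3.1405]
y=Σ⁻¹𝟙 = [20.2084  13.5066  11.0550  22.7942  24.0310]
a=μᵀx=1.439132  b=𝟙ᵀx=10.742343  c=𝟙ᵀy=91.595220  D=ac−b²=16.419699
λ₁=(c·0.126−b)/D = (91.595220·0.126−10.742343)/16.419699 = 0.048640
λ₂=(a−b·0.126)/D = (1.439132−10.742343·0.126)/16.419699 = 0.005213
w* = 0.048640·x + 0.005213·y:
  w_0 = 0.048640·1.0615 + 0.005213·20.2084 = 0.1570  (Raytheon)
  w_1 = 0.048640·2.0982 + 0.005213·13.5066 = 0.1725  (Chevron)
  w_2 = 0.048640·1.8902 + 0.005213·11.0550 = 0.1496  (Qualcomm)
  w_3 = 0.048640·2.5520 + 0.005213·22.7942 = 0.2430  (JPMorgan)
  w_4 = 0.048640·3.1405 + 0.005213·24.0310 = 0.2780  (Starbucks)
Σw_i=1.0000  μᵀw=0.1260
σ²=wᵀΣw=λ₁·μ_p+λ₂ = 0.048640·0.126 + 0.005213 = 0.011342 ≈ 0.0113


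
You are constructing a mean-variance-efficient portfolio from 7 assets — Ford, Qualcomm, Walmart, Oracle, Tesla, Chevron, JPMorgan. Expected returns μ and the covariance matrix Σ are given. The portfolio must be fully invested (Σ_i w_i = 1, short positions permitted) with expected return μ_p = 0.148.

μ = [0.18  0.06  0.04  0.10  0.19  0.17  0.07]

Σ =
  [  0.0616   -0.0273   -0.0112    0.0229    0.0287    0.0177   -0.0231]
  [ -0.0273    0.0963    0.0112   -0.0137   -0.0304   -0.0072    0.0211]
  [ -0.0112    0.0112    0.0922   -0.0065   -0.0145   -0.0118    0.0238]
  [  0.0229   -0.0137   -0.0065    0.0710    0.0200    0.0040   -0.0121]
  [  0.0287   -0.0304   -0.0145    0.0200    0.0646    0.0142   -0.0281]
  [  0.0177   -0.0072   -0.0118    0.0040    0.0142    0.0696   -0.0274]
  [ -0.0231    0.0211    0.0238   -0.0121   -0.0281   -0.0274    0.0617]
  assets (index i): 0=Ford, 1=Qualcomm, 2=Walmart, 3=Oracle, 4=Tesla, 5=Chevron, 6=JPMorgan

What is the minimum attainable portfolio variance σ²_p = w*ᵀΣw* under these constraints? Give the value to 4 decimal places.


x=Σ⁻¹μ = [2.6813  1.8588  0.3877  0.4470  3.8914  2.9860  4.5391]
y=Σ⁻¹𝟙 = [17.0747  17.4765  8.9322  10.4619  26.0939  21.9310  36.8528]
a=μᵀx=2.219096  b=𝟙ᵀx=16.791320  c=𝟙ᵀy=138.823053  D=ac−b²=26.113186
λ₁=(c·0.148−b)/D = (138.823053·0.148−16.791320)/26.113186 = 0.143778
λ₂=(a−b·0.148)/D = (2.219096−16.791320·0.148)/26.113186 = -0.010187
w* = 0.143778·x + -0.010187·y:
  w_0 = 0.143778·2.6813 + -0.010187·17.0747 = 0.2116  (Ford)
  w_1 = 0.143778·1.8588 + -0.010187·17.4765 = 0.0892  (Qualcomm)
  w_2 = 0.143778·0.3877 + -0.010187·8.9322 = -0.0353  (Walmart)
  w_3 = 0.143778·0.4470 + -0.010187·10.4619 = -0.0423  (Oracle)
  w_4 = 0.143778·3.8914 + -0.010187·26.0939 = 0.2937  (Tesla)
  w_5 = 0.143778·2.9860 + -0.010187·21.9310 = 0.2059  (Chevron)
  w_6 = 0.143778·4.5391 + -0.010187·36.8528 = 0.2772  (JPMorgan)
Σw_i=1.0000  μᵀw=0.1480
σ²=wᵀΣw=λ₁·μ_p+λ₂ = 0.143778·0.148 + -0.010187 = 0.011092 ≈ 0.0111

0.0111


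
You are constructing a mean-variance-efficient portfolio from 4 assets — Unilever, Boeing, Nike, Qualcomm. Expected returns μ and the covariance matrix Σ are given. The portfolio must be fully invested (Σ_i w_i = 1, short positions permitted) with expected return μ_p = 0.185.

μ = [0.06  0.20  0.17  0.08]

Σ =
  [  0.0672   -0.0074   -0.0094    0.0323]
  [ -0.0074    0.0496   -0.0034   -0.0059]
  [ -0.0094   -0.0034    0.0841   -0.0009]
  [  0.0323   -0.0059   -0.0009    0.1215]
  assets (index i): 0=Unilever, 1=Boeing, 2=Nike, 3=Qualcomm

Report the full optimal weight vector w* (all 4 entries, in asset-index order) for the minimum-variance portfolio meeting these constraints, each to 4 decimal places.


g=Σ⁻¹μ = [1.4769  4.4748  2.3727  0.5007]
h=Σ⁻¹𝟙 = [17.2695  24.3429  14.8578  4.9316]
a=μᵀg=1.426993  b=𝟙ᵀg=8.825093  c=𝟙ᵀh=61.401735  D=ac−b²=9.737577
λ₁=(c·0.185−b)/D = (61.401735·0.185−8.825093)/9.737577 = 0.260252
λ₂=(a−b·0.185)/D = (1.426993−8.825093·0.185)/9.737577 = -0.021119
w* = 0.260252·g + -0.021119·h:
  w_0 = 0.260252·1.4769 + -0.021119·17.2695 = 0.0196  (Unilever)
  w_1 = 0.260252·4.4748 + -0.021119·24.3429 = 0.6505  (Boeing)
  w_2 = 0.260252·2.3727 + -0.021119·14.8578 = 0.3037  (Nike)
  w_3 = 0.260252·0.5007 + -0.021119·4.9316 = 0.0262  (Qualcomm)
Σw_i=1.0000  μᵀw=0.1850
σ²=wᵀΣw=λ₁·μ_p+λ₂ = 0.260252·0.185 + -0.021119 = 0.027028 ≈ 0.0270

0.0196  0.6505  0.3037  0.0262


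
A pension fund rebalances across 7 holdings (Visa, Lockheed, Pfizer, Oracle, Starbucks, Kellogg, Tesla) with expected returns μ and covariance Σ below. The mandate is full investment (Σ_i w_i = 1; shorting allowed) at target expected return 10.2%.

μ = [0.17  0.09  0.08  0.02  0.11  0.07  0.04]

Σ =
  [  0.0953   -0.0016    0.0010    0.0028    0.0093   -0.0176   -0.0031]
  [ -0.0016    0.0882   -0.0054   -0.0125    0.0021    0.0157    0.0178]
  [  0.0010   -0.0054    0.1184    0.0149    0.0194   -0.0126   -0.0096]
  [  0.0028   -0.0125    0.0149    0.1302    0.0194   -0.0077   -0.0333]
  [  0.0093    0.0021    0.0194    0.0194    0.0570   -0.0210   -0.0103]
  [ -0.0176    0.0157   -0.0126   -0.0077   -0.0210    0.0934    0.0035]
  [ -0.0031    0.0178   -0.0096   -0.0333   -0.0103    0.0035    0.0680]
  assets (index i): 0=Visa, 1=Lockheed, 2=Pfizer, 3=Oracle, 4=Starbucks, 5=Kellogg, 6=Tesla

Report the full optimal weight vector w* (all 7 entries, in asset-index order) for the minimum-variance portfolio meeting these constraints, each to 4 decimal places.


0.2381  0.0772  0.0740  0.0215  0.2676  0.1977  0.1239

g=Σ⁻¹μ = [1.8915  0.6042  0.5650  0.1124  2.0916  1.5268  0.8893]
h=Σ⁻¹𝟙 = [12.2523  5.4794  7.7023  10.8978  19.5219  17.5853  22.3061]
a=μᵀg=0.795908  b=𝟙ᵀg=7.680804  c=𝟙ᵀh=95.745117  D=ac−b²=17.209589
λ₁=(c·0.102−b)/D = (95.745117·0.102−7.680804)/17.209589 = 0.121165
λ₂=(a−b·0.102)/D = (0.795908−7.680804·0.102)/17.209589 = 0.000724
w* = 0.121165·g + 0.000724·h:
  w_0 = 0.121165·1.8915 + 0.000724·12.2523 = 0.2381  (Visa)
  w_1 = 0.121165·0.6042 + 0.000724·5.4794 = 0.0772  (Lockheed)
  w_2 = 0.121165·0.5650 + 0.000724·7.7023 = 0.0740  (Pfizer)
  w_3 = 0.121165·0.1124 + 0.000724·10.8978 = 0.0215  (Oracle)
  w_4 = 0.121165·2.0916 + 0.000724·19.5219 = 0.2676  (Starbucks)
  w_5 = 0.121165·1.5268 + 0.000724·17.5853 = 0.1977  (Kellogg)
  w_6 = 0.121165·0.8893 + 0.000724·22.3061 = 0.1239  (Tesla)
Σw_i=1.0000  μᵀw=0.1020
σ²=wᵀΣw=λ₁·μ_p+λ₂ = 0.121165·0.102 + 0.000724 = 0.013083 ≈ 0.0131


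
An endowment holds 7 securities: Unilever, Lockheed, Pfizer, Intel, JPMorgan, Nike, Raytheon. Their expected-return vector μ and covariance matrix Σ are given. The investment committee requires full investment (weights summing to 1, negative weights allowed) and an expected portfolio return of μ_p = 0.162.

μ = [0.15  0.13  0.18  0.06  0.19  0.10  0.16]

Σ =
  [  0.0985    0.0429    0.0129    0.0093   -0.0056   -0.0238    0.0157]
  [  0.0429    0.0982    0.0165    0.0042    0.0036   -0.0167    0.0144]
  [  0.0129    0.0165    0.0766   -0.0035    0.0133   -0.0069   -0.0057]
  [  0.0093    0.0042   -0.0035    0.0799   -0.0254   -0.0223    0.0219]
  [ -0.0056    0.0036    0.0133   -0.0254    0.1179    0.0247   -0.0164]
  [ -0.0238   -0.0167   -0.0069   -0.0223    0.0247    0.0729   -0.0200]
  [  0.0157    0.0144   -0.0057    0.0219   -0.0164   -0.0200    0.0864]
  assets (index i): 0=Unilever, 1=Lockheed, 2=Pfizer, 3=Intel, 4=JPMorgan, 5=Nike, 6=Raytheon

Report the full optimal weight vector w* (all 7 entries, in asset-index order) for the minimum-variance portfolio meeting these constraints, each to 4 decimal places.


g=Σ⁻¹μ = [1.2934  0.3848  2.2590  1.2455  1.4430  2.6092  2.2639]
h=Σ⁻¹𝟙 = [8.9152  5.5226  13.1180  17.7855  7.5117  25.5211  12.7244]
a=μᵀg=1.622703  b=𝟙ᵀg=11.498840  c=𝟙ᵀh=91.098581  D=ac−b²=15.602645
λ₁=(c·0.162−b)/D = (91.098581·0.162−11.498840)/15.602645 = 0.208883
λ₂=(a−b·0.162)/D = (1.622703−11.498840·0.162)/15.602645 = -0.015389
w* = 0.208883·g + -0.015389·h:
  w_0 = 0.208883·1.2934 + -0.015389·8.9152 = 0.1330  (Unilever)
  w_1 = 0.208883·0.3848 + -0.015389·5.5226 = -0.0046  (Lockheed)
  w_2 = 0.208883·2.2590 + -0.015389·13.1180 = 0.2700  (Pfizer)
  w_3 = 0.208883·1.2455 + -0.015389·17.7855 = -0.0135  (Intel)
  w_4 = 0.208883·1.4430 + -0.015389·7.5117 = 0.1858  (JPMorgan)
  w_5 = 0.208883·2.6092 + -0.015389·25.5211 = 0.1523  (Nike)
  w_6 = 0.208883·2.2639 + -0.015389·12.7244 = 0.2771  (Raytheon)
Σw_i=1.0000  μᵀw=0.1620
σ²=wᵀΣw=λ₁·μ_p+λ₂ = 0.208883·0.162 + -0.015389 = 0.018450 ≈ 0.0185

0.1330  -0.0046  0.2700  -0.0135  0.1858  0.1523  0.2771


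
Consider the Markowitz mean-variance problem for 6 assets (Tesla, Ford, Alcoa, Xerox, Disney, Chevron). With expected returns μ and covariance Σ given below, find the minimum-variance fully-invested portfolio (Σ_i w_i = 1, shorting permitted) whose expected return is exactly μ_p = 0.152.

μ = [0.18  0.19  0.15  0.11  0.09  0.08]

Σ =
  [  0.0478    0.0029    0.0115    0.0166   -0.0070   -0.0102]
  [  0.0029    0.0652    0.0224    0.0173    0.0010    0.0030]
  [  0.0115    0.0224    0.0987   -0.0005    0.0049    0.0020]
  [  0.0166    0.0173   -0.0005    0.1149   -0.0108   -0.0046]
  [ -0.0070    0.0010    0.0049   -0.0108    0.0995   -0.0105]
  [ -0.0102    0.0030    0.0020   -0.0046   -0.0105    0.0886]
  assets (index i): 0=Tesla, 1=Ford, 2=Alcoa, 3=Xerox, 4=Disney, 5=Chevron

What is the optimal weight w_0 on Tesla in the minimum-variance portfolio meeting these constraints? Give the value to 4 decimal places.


0.3989

u=Σ⁻¹μ = [3.9460  2.4594  0.4088  0.1991  1.3098  1.4303]
v=Σ⁻¹𝟙 = [22.5341  10.4512  4.1789  5.7820  13.5713  15.3412]
a=μᵀu=1.493100  b=𝟙ᵀu=9.753446  c=𝟙ᵀv=71.858775  D=ac−b²=12.162600
λ₁=(c·0.152−b)/D = (71.858775·0.152−9.753446)/12.162600 = 0.096122
λ₂=(a−b·0.152)/D = (1.493100−9.753446·0.152)/12.162600 = 0.000870
w* = 0.096122·u + 0.000870·v:
  w_0 = 0.096122·3.9460 + 0.000870·22.5341 = 0.3989  (Tesla)
  w_1 = 0.096122·2.4594 + 0.000870·10.4512 = 0.2455  (Ford)
  w_2 = 0.096122·0.4088 + 0.000870·4.1789 = 0.0429  (Alcoa)
  w_3 = 0.096122·0.1991 + 0.000870·5.7820 = 0.0242  (Xerox)
  w_4 = 0.096122·1.3098 + 0.000870·13.5713 = 0.1377  (Disney)
  w_5 = 0.096122·1.4303 + 0.000870·15.3412 = 0.1508  (Chevron)
Σw_i=1.0000  μᵀw=0.1520
σ²=wᵀΣw=λ₁·μ_p+λ₂ = 0.096122·0.152 + 0.000870 = 0.015480 ≈ 0.0155


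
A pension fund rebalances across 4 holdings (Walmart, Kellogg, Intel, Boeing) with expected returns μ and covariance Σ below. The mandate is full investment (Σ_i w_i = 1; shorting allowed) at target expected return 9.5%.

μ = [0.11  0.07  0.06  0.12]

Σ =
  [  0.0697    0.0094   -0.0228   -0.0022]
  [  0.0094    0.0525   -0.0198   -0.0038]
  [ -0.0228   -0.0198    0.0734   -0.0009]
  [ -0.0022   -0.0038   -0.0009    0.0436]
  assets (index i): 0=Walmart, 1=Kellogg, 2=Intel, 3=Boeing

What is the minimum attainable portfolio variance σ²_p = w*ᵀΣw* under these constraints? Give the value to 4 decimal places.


x=Σ⁻¹μ = [2.0748  1.9476  2.0249  3.0685]
y=Σ⁻¹𝟙 = [20.5549  27.8209  27.8444  26.9725]
a=μᵀx=0.854279  b=𝟙ᵀx=9.115867  c=𝟙ᵀy=103.192741  D=ac−b²=5.056323
λ₁=(c·0.095−b)/D = (103.192741·0.095−9.115867)/5.056323 = 0.135957
λ₂=(a−b·0.095)/D = (0.854279−9.115867·0.095)/5.056323 = -0.002320
w* = 0.135957·x + -0.002320·y:
  w_0 = 0.135957·2.0748 + -0.002320·20.5549 = 0.2344  (Walmart)
  w_1 = 0.135957·1.9476 + -0.002320·27.8209 = 0.2003  (Kellogg)
  w_2 = 0.135957·2.0249 + -0.002320·27.8444 = 0.2107  (Intel)
  w_3 = 0.135957·3.0685 + -0.002320·26.9725 = 0.3546  (Boeing)
Σw_i=1.0000  μᵀw=0.0950
σ²=wᵀΣw=λ₁·μ_p+λ₂ = 0.135957·0.095 + -0.002320 = 0.010596 ≈ 0.0106

0.0106


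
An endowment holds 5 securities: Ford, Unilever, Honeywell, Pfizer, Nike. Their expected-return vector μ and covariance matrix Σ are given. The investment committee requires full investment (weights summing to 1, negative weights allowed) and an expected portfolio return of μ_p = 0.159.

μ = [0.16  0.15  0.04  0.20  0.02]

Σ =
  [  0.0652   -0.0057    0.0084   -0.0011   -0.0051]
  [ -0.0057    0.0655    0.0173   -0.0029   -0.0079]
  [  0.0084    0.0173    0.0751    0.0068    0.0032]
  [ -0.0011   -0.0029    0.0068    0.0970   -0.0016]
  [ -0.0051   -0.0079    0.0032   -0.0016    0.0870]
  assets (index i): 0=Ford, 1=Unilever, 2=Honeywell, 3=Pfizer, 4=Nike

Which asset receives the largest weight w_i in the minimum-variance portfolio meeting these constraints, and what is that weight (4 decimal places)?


x=Σ⁻¹μ = [2.8934  2.9132  -0.6963  2.2426  0.7309]
y=Σ⁻¹𝟙 = [17.4035  17.4375  5.7690  10.8559  14.0853]
a=μᵀx=1.335217  b=𝟙ᵀx=8.083824  c=𝟙ᵀy=65.551152  D=ac−b²=22.176766
λ₁=(c·0.159−b)/D = (65.551152·0.159−8.083824)/22.176766 = 0.105462
λ₂=(a−b·0.159)/D = (1.335217−8.083824·0.159)/22.176766 = 0.002250
w* = 0.105462·x + 0.002250·y:
  w_0 = 0.105462·2.8934 + 0.002250·17.4035 = 0.3443  (Ford)
  w_1 = 0.105462·2.9132 + 0.002250·17.4375 = 0.3465  (Unilever)
  w_2 = 0.105462·-0.6963 + 0.002250·5.7690 = -0.0605  (Honeywell)
  w_3 = 0.105462·2.2426 + 0.002250·10.8559 = 0.2609  (Pfizer)
  w_4 = 0.105462·0.7309 + 0.002250·14.0853 = 0.1088  (Nike)
Σw_i=1.0000  μᵀw=0.1590
σ²=wᵀΣw=λ₁·μ_p+λ₂ = 0.105462·0.159 + 0.002250 = 0.019018 ≈ 0.0190

Unilever (0.3465)


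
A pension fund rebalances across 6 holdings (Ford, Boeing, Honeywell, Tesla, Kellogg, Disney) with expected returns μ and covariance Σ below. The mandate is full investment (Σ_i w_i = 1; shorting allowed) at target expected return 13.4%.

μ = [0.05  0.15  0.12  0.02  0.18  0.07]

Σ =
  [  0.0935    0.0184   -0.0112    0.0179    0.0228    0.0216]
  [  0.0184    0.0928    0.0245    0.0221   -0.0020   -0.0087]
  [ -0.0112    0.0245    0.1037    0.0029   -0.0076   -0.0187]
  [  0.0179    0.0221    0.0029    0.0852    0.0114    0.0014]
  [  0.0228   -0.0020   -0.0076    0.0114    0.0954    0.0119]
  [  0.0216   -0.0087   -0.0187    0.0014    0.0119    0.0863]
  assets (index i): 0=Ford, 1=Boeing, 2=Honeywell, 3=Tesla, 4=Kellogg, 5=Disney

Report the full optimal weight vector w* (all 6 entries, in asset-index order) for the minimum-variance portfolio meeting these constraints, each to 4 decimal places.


0.0012  0.2479  0.2197  0.0060  0.3046  0.2205

g=Σ⁻¹μ = [-0.2947  1.6345  1.0817  -0.4491  2.0047  1.0149]
h=Σ⁻¹𝟙 = [4.5443  6.4690  11.2026  7.4506  7.9989  12.3058]
a=μᵀg=0.783158  b=𝟙ᵀg=4.992091  c=𝟙ᵀh=49.971192  D=ac−b²=14.214377
λ₁=(c·0.134−b)/D = (49.971192·0.134−4.992091)/14.214377 = 0.119882
λ₂=(a−b·0.134)/D = (0.783158−4.992091·0.134)/14.214377 = 0.008035
w* = 0.119882·g + 0.008035·h:
  w_0 = 0.119882·-0.2947 + 0.008035·4.5443 = 0.0012  (Ford)
  w_1 = 0.119882·1.6345 + 0.008035·6.4690 = 0.2479  (Boeing)
  w_2 = 0.119882·1.0817 + 0.008035·11.2026 = 0.2197  (Honeywell)
  w_3 = 0.119882·-0.4491 + 0.008035·7.4506 = 0.0060  (Tesla)
  w_4 = 0.119882·2.0047 + 0.008035·7.9989 = 0.3046  (Kellogg)
  w_5 = 0.119882·1.0149 + 0.008035·12.3058 = 0.2205  (Disney)
Σw_i=1.0000  μᵀw=0.1340
σ²=wᵀΣw=λ₁·μ_p+λ₂ = 0.119882·0.134 + 0.008035 = 0.024100 ≈ 0.0241


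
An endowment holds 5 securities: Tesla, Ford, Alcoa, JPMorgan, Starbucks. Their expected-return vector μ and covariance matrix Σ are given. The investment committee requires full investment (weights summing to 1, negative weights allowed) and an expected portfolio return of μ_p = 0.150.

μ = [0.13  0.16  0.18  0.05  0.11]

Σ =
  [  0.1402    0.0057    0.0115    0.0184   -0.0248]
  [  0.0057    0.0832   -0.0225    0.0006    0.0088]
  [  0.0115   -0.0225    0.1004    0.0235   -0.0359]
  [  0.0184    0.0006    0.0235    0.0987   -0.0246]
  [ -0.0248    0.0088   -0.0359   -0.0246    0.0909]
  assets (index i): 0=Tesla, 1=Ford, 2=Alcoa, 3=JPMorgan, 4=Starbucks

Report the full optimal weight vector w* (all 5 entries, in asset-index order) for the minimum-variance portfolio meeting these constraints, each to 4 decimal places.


0.1081  0.2733  0.3476  0.0027  0.2683

p=Σ⁻¹μ = [0.9954  2.4184  3.0732  0.2017  2.5159]
q=Σ⁻¹𝟙 = [7.6149  13.9173  17.5383  9.7604  21.2993]
a=μᵀp=1.356351  b=𝟙ᵀp=9.204537  c=𝟙ᵀq=70.130159  D=ac−b²=10.397637
λ₁=(c·0.150−b)/D = (70.130159·0.150−9.204537)/10.397637 = 0.126470
λ₂=(a−b·0.150)/D = (1.356351−9.204537·0.150)/10.397637 = -0.002340
w* = 0.126470·p + -0.002340·q:
  w_0 = 0.126470·0.9954 + -0.002340·7.6149 = 0.1081  (Tesla)
  w_1 = 0.126470·2.4184 + -0.002340·13.9173 = 0.2733  (Ford)
  w_2 = 0.126470·3.0732 + -0.002340·17.5383 = 0.3476  (Alcoa)
  w_3 = 0.126470·0.2017 + -0.002340·9.7604 = 0.0027  (JPMorgan)
  w_4 = 0.126470·2.5159 + -0.002340·21.2993 = 0.2683  (Starbucks)
Σw_i=1.0000  μᵀw=0.1500
σ²=wᵀΣw=λ₁·μ_p+λ₂ = 0.126470·0.150 + -0.002340 = 0.016631 ≈ 0.0166


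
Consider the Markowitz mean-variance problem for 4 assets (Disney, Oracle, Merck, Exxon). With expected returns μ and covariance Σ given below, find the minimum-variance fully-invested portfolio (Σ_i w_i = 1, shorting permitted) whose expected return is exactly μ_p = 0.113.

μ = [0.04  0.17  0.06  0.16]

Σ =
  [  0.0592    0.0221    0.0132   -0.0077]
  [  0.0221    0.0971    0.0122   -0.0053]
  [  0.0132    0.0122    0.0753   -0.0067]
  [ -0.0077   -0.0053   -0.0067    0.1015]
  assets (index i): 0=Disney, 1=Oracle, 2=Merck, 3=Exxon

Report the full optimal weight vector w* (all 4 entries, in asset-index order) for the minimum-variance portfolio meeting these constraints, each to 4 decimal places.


0.2254  0.2330  0.2229  0.3188

u=Σ⁻¹μ = [0.1051  1.7390  0.6495  1.7180]
v=Σ⁻¹𝟙 = [13.5912  6.4864  10.9093  11.9421]
a=μᵀu=0.613689  b=𝟙ᵀu=4.211640  c=𝟙ᵀv=42.929104  D=ac−b²=8.607191
λ₁=(c·0.113−b)/D = (42.929104·0.113−4.211640)/8.607191 = 0.074281
λ₂=(a−b·0.113)/D = (0.613689−4.211640·0.113)/8.607191 = 0.016007
w* = 0.074281·u + 0.016007·v:
  w_0 = 0.074281·0.1051 + 0.016007·13.5912 = 0.2254  (Disney)
  w_1 = 0.074281·1.7390 + 0.016007·6.4864 = 0.2330  (Oracle)
  w_2 = 0.074281·0.6495 + 0.016007·10.9093 = 0.2229  (Merck)
  w_3 = 0.074281·1.7180 + 0.016007·11.9421 = 0.3188  (Exxon)
Σw_i=1.0000  μᵀw=0.1130
σ²=wᵀΣw=λ₁·μ_p+λ₂ = 0.074281·0.113 + 0.016007 = 0.024400 ≈ 0.0244


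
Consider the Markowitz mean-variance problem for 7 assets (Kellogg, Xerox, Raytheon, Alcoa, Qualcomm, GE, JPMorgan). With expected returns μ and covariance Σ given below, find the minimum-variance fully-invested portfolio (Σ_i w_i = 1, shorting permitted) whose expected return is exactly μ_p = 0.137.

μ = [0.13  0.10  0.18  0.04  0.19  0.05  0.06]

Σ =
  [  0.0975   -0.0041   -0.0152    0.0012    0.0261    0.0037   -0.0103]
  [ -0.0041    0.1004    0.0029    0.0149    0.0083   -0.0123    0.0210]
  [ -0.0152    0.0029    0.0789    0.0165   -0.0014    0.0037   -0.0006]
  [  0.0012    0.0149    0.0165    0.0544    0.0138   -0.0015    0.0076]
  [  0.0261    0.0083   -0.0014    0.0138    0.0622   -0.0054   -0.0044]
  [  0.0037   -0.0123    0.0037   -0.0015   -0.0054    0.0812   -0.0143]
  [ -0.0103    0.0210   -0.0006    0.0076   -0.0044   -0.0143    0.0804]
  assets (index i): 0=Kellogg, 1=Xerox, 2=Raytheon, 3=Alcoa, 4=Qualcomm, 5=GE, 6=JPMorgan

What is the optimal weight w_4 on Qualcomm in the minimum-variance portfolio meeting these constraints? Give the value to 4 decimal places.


g=Σ⁻¹μ = [1.0935  0.7700  2.7374  -1.2232  2.9889  0.9368  1.1515]
h=Σ⁻¹𝟙 = [10.1442  6.7057  12.2986  7.9531  11.8605  15.8494  14.7939]
a=μᵀg=1.346769  b=𝟙ᵀg=8.454795  c=𝟙ᵀh=79.605539  D=ac−b²=35.726747
λ₁=(c·0.137−b)/D = (79.605539·0.137−8.454795)/35.726747 = 0.068609
λ₂=(a−b·0.137)/D = (1.346769−8.454795·0.137)/35.726747 = 0.005275
w* = 0.068609·g + 0.005275·h:
  w_0 = 0.068609·1.0935 + 0.005275·10.1442 = 0.1285  (Kellogg)
  w_1 = 0.068609·0.7700 + 0.005275·6.7057 = 0.0882  (Xerox)
  w_2 = 0.068609·2.7374 + 0.005275·12.2986 = 0.2527  (Raytheon)
  w_3 = 0.068609·-1.2232 + 0.005275·7.9531 = -0.0420  (Alcoa)
  w_4 = 0.068609·2.9889 + 0.005275·11.8605 = 0.2676  (Qualcomm)
  w_5 = 0.068609·0.9368 + 0.005275·15.8494 = 0.1479  (GE)
  w_6 = 0.068609·1.1515 + 0.005275·14.7939 = 0.1570  (JPMorgan)
Σw_i=1.0000  μᵀw=0.1370
σ²=wᵀΣw=λ₁·μ_p+λ₂ = 0.068609·0.137 + 0.005275 = 0.014674 ≈ 0.0147

0.2676


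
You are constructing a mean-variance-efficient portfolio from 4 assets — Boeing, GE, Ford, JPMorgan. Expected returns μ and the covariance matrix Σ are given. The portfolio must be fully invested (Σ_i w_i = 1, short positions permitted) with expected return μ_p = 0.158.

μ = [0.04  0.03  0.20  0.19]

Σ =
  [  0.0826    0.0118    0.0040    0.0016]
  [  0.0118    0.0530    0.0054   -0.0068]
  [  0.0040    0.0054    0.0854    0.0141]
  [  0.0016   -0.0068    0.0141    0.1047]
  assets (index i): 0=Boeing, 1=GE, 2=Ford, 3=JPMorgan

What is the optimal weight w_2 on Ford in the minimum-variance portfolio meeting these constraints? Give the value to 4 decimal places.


g=Σ⁻¹μ = [0.2843  0.4963  2.0383  1.5681]
h=Σ⁻¹𝟙 = [9.0530  17.1719  8.6540  9.3626]
a=μᵀg=0.731862  b=𝟙ᵀg=4.386958  c=𝟙ᵀh=44.241391  D=ac−b²=13.133180
λ₁=(c·0.158−b)/D = (44.241391·0.158−4.386958)/13.133180 = 0.198214
λ₂=(a−b·0.158)/D = (0.731862−4.386958·0.158)/13.133180 = 0.002948
w* = 0.198214·g + 0.002948·h:
  w_0 = 0.198214·0.2843 + 0.002948·9.0530 = 0.0830  (Boeing)
  w_1 = 0.198214·0.4963 + 0.002948·17.1719 = 0.1490  (GE)
  w_2 = 0.198214·2.0383 + 0.002948·8.6540 = 0.4295  (Ford)
  w_3 = 0.198214·1.5681 + 0.002948·9.3626 = 0.3384  (JPMorgan)
Σw_i=1.0000  μᵀw=0.1580
σ²=wᵀΣw=λ₁·μ_p+λ₂ = 0.198214·0.158 + 0.002948 = 0.034266 ≈ 0.0343

0.4295
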